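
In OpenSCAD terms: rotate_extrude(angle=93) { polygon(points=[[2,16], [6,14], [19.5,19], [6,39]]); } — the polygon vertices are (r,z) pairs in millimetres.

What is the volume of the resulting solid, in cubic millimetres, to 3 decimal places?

Profile (r,z), 4 vertices: (2,16) (6,14) (19.5,19) (6,39)
edge 0: (2,16)→(6,14)  cross = 2·14 − 6·16 = -68.0000; (r_i+r_j)·cross = 8·-68.0000 = -544.0000
edge 1: (6,14)→(19.5,19)  cross = 6·19 − 19.5·14 = -159.0000; (r_i+r_j)·cross = 25.5·-159.0000 = -4054.5000
edge 2: (19.5,19)→(6,39)  cross = 19.5·39 − 6·19 = 646.5000; (r_i+r_j)·cross = 25.5·646.5000 = 16485.7500
edge 3: (6,39)→(2,16)  cross = 6·16 − 2·39 = 18.0000; (r_i+r_j)·cross = 8·18.0000 = 144.0000
Σcross = 437.5000 → A = |Σcross|/2 = 218.7500 mm²
Σ(r_i+r_j)·cross = 12031.2500 → first moment M = |Σ|/6 = 2005.2083
R_c = M/A = 2005.2083/218.7500 = 9.1667 mm
θ = 93° = 1.623156 rad
V = θ·R_c·A = 1.623156·9.1667·218.7500 = 3254.766 mm³

Volume = 3254.766 mm³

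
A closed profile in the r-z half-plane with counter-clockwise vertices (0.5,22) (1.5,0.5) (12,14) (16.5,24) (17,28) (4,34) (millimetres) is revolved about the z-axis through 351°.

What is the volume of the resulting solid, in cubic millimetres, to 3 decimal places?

Profile (r,z), 6 vertices: (0.5,22) (1.5,0.5) (12,14) (16.5,24) (17,28) (4,34)
edge 0: (0.5,22)→(1.5,0.5)  cross = 0.5·0.5 − 1.5·22 = -32.7500; (r_i+r_j)·cross = 2·-32.7500 = -65.5000
edge 1: (1.5,0.5)→(12,14)  cross = 1.5·14 − 12·0.5 = 15.0000; (r_i+r_j)·cross = 13.5·15.0000 = 202.5000
edge 2: (12,14)→(16.5,24)  cross = 12·24 − 16.5·14 = 57.0000; (r_i+r_j)·cross = 28.5·57.0000 = 1624.5000
edge 3: (16.5,24)→(17,28)  cross = 16.5·28 − 17·24 = 54.0000; (r_i+r_j)·cross = 33.5·54.0000 = 1809.0000
edge 4: (17,28)→(4,34)  cross = 17·34 − 4·28 = 466.0000; (r_i+r_j)·cross = 21·466.0000 = 9786.0000
edge 5: (4,34)→(0.5,22)  cross = 4·22 − 0.5·34 = 71.0000; (r_i+r_j)·cross = 4.5·71.0000 = 319.5000
Σcross = 630.2500 → A = |Σcross|/2 = 315.1250 mm²
Σ(r_i+r_j)·cross = 13676.0000 → first moment M = |Σ|/6 = 2279.3333
R_c = M/A = 2279.3333/315.1250 = 7.2331 mm
θ = 351° = 6.126106 rad
V = θ·R_c·A = 6.126106·7.2331·315.1250 = 13963.437 mm³

Volume = 13963.437 mm³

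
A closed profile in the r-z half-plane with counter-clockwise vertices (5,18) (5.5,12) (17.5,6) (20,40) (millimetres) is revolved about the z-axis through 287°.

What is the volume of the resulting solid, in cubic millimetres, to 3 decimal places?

Volume = 17756.824 mm³

Profile (r,z), 4 vertices: (5,18) (5.5,12) (17.5,6) (20,40)
edge 0: (5,18)→(5.5,12)  cross = 5·12 − 5.5·18 = -39.0000; (r_i+r_j)·cross = 10.5·-39.0000 = -409.5000
edge 1: (5.5,12)→(17.5,6)  cross = 5.5·6 − 17.5·12 = -177.0000; (r_i+r_j)·cross = 23·-177.0000 = -4071.0000
edge 2: (17.5,6)→(20,40)  cross = 17.5·40 − 20·6 = 580.0000; (r_i+r_j)·cross = 37.5·580.0000 = 21750.0000
edge 3: (20,40)→(5,18)  cross = 20·18 − 5·40 = 160.0000; (r_i+r_j)·cross = 25·160.0000 = 4000.0000
Σcross = 524.0000 → A = |Σcross|/2 = 262.0000 mm²
Σ(r_i+r_j)·cross = 21269.5000 → first moment M = |Σ|/6 = 3544.9167
R_c = M/A = 3544.9167/262.0000 = 13.5302 mm
θ = 287° = 5.009095 rad
V = θ·R_c·A = 5.009095·13.5302·262.0000 = 17756.824 mm³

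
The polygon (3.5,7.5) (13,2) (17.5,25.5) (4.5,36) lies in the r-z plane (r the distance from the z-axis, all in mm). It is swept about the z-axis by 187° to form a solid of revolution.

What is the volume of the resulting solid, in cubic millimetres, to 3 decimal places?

Volume = 9871.531 mm³

Profile (r,z), 4 vertices: (3.5,7.5) (13,2) (17.5,25.5) (4.5,36)
edge 0: (3.5,7.5)→(13,2)  cross = 3.5·2 − 13·7.5 = -90.5000; (r_i+r_j)·cross = 16.5·-90.5000 = -1493.2500
edge 1: (13,2)→(17.5,25.5)  cross = 13·25.5 − 17.5·2 = 296.5000; (r_i+r_j)·cross = 30.5·296.5000 = 9043.2500
edge 2: (17.5,25.5)→(4.5,36)  cross = 17.5·36 − 4.5·25.5 = 515.2500; (r_i+r_j)·cross = 22·515.2500 = 11335.5000
edge 3: (4.5,36)→(3.5,7.5)  cross = 4.5·7.5 − 3.5·36 = -92.2500; (r_i+r_j)·cross = 8·-92.2500 = -738.0000
Σcross = 629.0000 → A = |Σcross|/2 = 314.5000 mm²
Σ(r_i+r_j)·cross = 18147.5000 → first moment M = |Σ|/6 = 3024.5833
R_c = M/A = 3024.5833/314.5000 = 9.6171 mm
θ = 187° = 3.263766 rad
V = θ·R_c·A = 3.263766·9.6171·314.5000 = 9871.531 mm³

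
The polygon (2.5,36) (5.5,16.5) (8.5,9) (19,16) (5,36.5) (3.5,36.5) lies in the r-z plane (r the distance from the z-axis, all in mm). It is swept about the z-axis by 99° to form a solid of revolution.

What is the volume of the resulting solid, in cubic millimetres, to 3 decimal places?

Profile (r,z), 6 vertices: (2.5,36) (5.5,16.5) (8.5,9) (19,16) (5,36.5) (3.5,36.5)
edge 0: (2.5,36)→(5.5,16.5)  cross = 2.5·16.5 − 5.5·36 = -156.7500; (r_i+r_j)·cross = 8·-156.7500 = -1254.0000
edge 1: (5.5,16.5)→(8.5,9)  cross = 5.5·9 − 8.5·16.5 = -90.7500; (r_i+r_j)·cross = 14·-90.7500 = -1270.5000
edge 2: (8.5,9)→(19,16)  cross = 8.5·16 − 19·9 = -35.0000; (r_i+r_j)·cross = 27.5·-35.0000 = -962.5000
edge 3: (19,16)→(5,36.5)  cross = 19·36.5 − 5·16 = 613.5000; (r_i+r_j)·cross = 24·613.5000 = 14724.0000
edge 4: (5,36.5)→(3.5,36.5)  cross = 5·36.5 − 3.5·36.5 = 54.7500; (r_i+r_j)·cross = 8.5·54.7500 = 465.3750
edge 5: (3.5,36.5)→(2.5,36)  cross = 3.5·36 − 2.5·36.5 = 34.7500; (r_i+r_j)·cross = 6·34.7500 = 208.5000
Σcross = 420.5000 → A = |Σcross|/2 = 210.2500 mm²
Σ(r_i+r_j)·cross = 11910.8750 → first moment M = |Σ|/6 = 1985.1458
R_c = M/A = 1985.1458/210.2500 = 9.4418 mm
θ = 99° = 1.727876 rad
V = θ·R_c·A = 1.727876·9.4418·210.2500 = 3430.086 mm³

Volume = 3430.086 mm³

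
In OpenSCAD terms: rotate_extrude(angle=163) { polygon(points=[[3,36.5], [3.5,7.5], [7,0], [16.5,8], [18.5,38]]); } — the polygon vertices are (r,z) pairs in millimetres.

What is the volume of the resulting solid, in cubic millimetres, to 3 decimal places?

Profile (r,z), 5 vertices: (3,36.5) (3.5,7.5) (7,0) (16.5,8) (18.5,38)
edge 0: (3,36.5)→(3.5,7.5)  cross = 3·7.5 − 3.5·36.5 = -105.2500; (r_i+r_j)·cross = 6.5·-105.2500 = -684.1250
edge 1: (3.5,7.5)→(7,0)  cross = 3.5·0 − 7·7.5 = -52.5000; (r_i+r_j)·cross = 10.5·-52.5000 = -551.2500
edge 2: (7,0)→(16.5,8)  cross = 7·8 − 16.5·0 = 56.0000; (r_i+r_j)·cross = 23.5·56.0000 = 1316.0000
edge 3: (16.5,8)→(18.5,38)  cross = 16.5·38 − 18.5·8 = 479.0000; (r_i+r_j)·cross = 35·479.0000 = 16765.0000
edge 4: (18.5,38)→(3,36.5)  cross = 18.5·36.5 − 3·38 = 561.2500; (r_i+r_j)·cross = 21.5·561.2500 = 12066.8750
Σcross = 938.5000 → A = |Σcross|/2 = 469.2500 mm²
Σ(r_i+r_j)·cross = 28912.5000 → first moment M = |Σ|/6 = 4818.7500
R_c = M/A = 4818.7500/469.2500 = 10.2690 mm
θ = 163° = 2.844887 rad
V = θ·R_c·A = 2.844887·10.2690·469.2500 = 13708.798 mm³

Volume = 13708.798 mm³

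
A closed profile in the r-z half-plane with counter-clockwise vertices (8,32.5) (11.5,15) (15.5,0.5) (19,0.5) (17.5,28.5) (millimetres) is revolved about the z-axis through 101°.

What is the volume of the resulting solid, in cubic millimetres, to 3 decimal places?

Volume = 4995.652 mm³

Profile (r,z), 5 vertices: (8,32.5) (11.5,15) (15.5,0.5) (19,0.5) (17.5,28.5)
edge 0: (8,32.5)→(11.5,15)  cross = 8·15 − 11.5·32.5 = -253.7500; (r_i+r_j)·cross = 19.5·-253.7500 = -4948.1250
edge 1: (11.5,15)→(15.5,0.5)  cross = 11.5·0.5 − 15.5·15 = -226.7500; (r_i+r_j)·cross = 27·-226.7500 = -6122.2500
edge 2: (15.5,0.5)→(19,0.5)  cross = 15.5·0.5 − 19·0.5 = -1.7500; (r_i+r_j)·cross = 34.5·-1.7500 = -60.3750
edge 3: (19,0.5)→(17.5,28.5)  cross = 19·28.5 − 17.5·0.5 = 532.7500; (r_i+r_j)·cross = 36.5·532.7500 = 19445.3750
edge 4: (17.5,28.5)→(8,32.5)  cross = 17.5·32.5 − 8·28.5 = 340.7500; (r_i+r_j)·cross = 25.5·340.7500 = 8689.1250
Σcross = 391.2500 → A = |Σcross|/2 = 195.6250 mm²
Σ(r_i+r_j)·cross = 17003.7500 → first moment M = |Σ|/6 = 2833.9583
R_c = M/A = 2833.9583/195.6250 = 14.4867 mm
θ = 101° = 1.762783 rad
V = θ·R_c·A = 1.762783·14.4867·195.6250 = 4995.652 mm³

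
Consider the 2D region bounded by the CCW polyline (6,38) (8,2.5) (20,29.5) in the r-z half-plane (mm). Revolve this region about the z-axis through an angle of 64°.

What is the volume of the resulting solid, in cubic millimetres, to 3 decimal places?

Volume = 3038.269 mm³

Profile (r,z), 3 vertices: (6,38) (8,2.5) (20,29.5)
edge 0: (6,38)→(8,2.5)  cross = 6·2.5 − 8·38 = -289.0000; (r_i+r_j)·cross = 14·-289.0000 = -4046.0000
edge 1: (8,2.5)→(20,29.5)  cross = 8·29.5 − 20·2.5 = 186.0000; (r_i+r_j)·cross = 28·186.0000 = 5208.0000
edge 2: (20,29.5)→(6,38)  cross = 20·38 − 6·29.5 = 583.0000; (r_i+r_j)·cross = 26·583.0000 = 15158.0000
Σcross = 480.0000 → A = |Σcross|/2 = 240.0000 mm²
Σ(r_i+r_j)·cross = 16320.0000 → first moment M = |Σ|/6 = 2720.0000
R_c = M/A = 2720.0000/240.0000 = 11.3333 mm
θ = 64° = 1.117011 rad
V = θ·R_c·A = 1.117011·11.3333·240.0000 = 3038.269 mm³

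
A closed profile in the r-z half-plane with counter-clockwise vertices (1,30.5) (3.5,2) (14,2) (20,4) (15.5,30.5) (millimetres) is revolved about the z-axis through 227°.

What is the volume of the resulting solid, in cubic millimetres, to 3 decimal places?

Profile (r,z), 5 vertices: (1,30.5) (3.5,2) (14,2) (20,4) (15.5,30.5)
edge 0: (1,30.5)→(3.5,2)  cross = 1·2 − 3.5·30.5 = -104.7500; (r_i+r_j)·cross = 4.5·-104.7500 = -471.3750
edge 1: (3.5,2)→(14,2)  cross = 3.5·2 − 14·2 = -21.0000; (r_i+r_j)·cross = 17.5·-21.0000 = -367.5000
edge 2: (14,2)→(20,4)  cross = 14·4 − 20·2 = 16.0000; (r_i+r_j)·cross = 34·16.0000 = 544.0000
edge 3: (20,4)→(15.5,30.5)  cross = 20·30.5 − 15.5·4 = 548.0000; (r_i+r_j)·cross = 35.5·548.0000 = 19454.0000
edge 4: (15.5,30.5)→(1,30.5)  cross = 15.5·30.5 − 1·30.5 = 442.2500; (r_i+r_j)·cross = 16.5·442.2500 = 7297.1250
Σcross = 880.5000 → A = |Σcross|/2 = 440.2500 mm²
Σ(r_i+r_j)·cross = 26456.2500 → first moment M = |Σ|/6 = 4409.3750
R_c = M/A = 4409.3750/440.2500 = 10.0156 mm
θ = 227° = 3.961897 rad
V = θ·R_c·A = 3.961897·10.0156·440.2500 = 17469.491 mm³

Volume = 17469.491 mm³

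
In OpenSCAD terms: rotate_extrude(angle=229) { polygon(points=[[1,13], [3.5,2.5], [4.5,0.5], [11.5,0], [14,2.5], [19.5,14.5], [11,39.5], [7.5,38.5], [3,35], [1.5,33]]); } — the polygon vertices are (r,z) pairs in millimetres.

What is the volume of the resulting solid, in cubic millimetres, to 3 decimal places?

Profile (r,z), 10 vertices: (1,13) (3.5,2.5) (4.5,0.5) (11.5,0) (14,2.5) (19.5,14.5) (11,39.5) (7.5,38.5) (3,35) (1.5,33)
edge 0: (1,13)→(3.5,2.5)  cross = 1·2.5 − 3.5·13 = -43.0000; (r_i+r_j)·cross = 4.5·-43.0000 = -193.5000
edge 1: (3.5,2.5)→(4.5,0.5)  cross = 3.5·0.5 − 4.5·2.5 = -9.5000; (r_i+r_j)·cross = 8·-9.5000 = -76.0000
edge 2: (4.5,0.5)→(11.5,0)  cross = 4.5·0 − 11.5·0.5 = -5.7500; (r_i+r_j)·cross = 16·-5.7500 = -92.0000
edge 3: (11.5,0)→(14,2.5)  cross = 11.5·2.5 − 14·0 = 28.7500; (r_i+r_j)·cross = 25.5·28.7500 = 733.1250
edge 4: (14,2.5)→(19.5,14.5)  cross = 14·14.5 − 19.5·2.5 = 154.2500; (r_i+r_j)·cross = 33.5·154.2500 = 5167.3750
edge 5: (19.5,14.5)→(11,39.5)  cross = 19.5·39.5 − 11·14.5 = 610.7500; (r_i+r_j)·cross = 30.5·610.7500 = 18627.8750
edge 6: (11,39.5)→(7.5,38.5)  cross = 11·38.5 − 7.5·39.5 = 127.2500; (r_i+r_j)·cross = 18.5·127.2500 = 2354.1250
edge 7: (7.5,38.5)→(3,35)  cross = 7.5·35 − 3·38.5 = 147.0000; (r_i+r_j)·cross = 10.5·147.0000 = 1543.5000
edge 8: (3,35)→(1.5,33)  cross = 3·33 − 1.5·35 = 46.5000; (r_i+r_j)·cross = 4.5·46.5000 = 209.2500
edge 9: (1.5,33)→(1,13)  cross = 1.5·13 − 1·33 = -13.5000; (r_i+r_j)·cross = 2.5·-13.5000 = -33.7500
Σcross = 1042.7500 → A = |Σcross|/2 = 521.3750 mm²
Σ(r_i+r_j)·cross = 28240.0000 → first moment M = |Σ|/6 = 4706.6667
R_c = M/A = 4706.6667/521.3750 = 9.0274 mm
θ = 229° = 3.996804 rad
V = θ·R_c·A = 3.996804·9.0274·521.3750 = 18811.624 mm³

Volume = 18811.624 mm³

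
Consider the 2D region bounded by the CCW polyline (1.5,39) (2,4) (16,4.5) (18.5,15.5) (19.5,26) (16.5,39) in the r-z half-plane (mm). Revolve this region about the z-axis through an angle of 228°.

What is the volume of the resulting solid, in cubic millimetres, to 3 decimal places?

Volume = 22349.609 mm³

Profile (r,z), 6 vertices: (1.5,39) (2,4) (16,4.5) (18.5,15.5) (19.5,26) (16.5,39)
edge 0: (1.5,39)→(2,4)  cross = 1.5·4 − 2·39 = -72.0000; (r_i+r_j)·cross = 3.5·-72.0000 = -252.0000
edge 1: (2,4)→(16,4.5)  cross = 2·4.5 − 16·4 = -55.0000; (r_i+r_j)·cross = 18·-55.0000 = -990.0000
edge 2: (16,4.5)→(18.5,15.5)  cross = 16·15.5 − 18.5·4.5 = 164.7500; (r_i+r_j)·cross = 34.5·164.7500 = 5683.8750
edge 3: (18.5,15.5)→(19.5,26)  cross = 18.5·26 − 19.5·15.5 = 178.7500; (r_i+r_j)·cross = 38·178.7500 = 6792.5000
edge 4: (19.5,26)→(16.5,39)  cross = 19.5·39 − 16.5·26 = 331.5000; (r_i+r_j)·cross = 36·331.5000 = 11934.0000
edge 5: (16.5,39)→(1.5,39)  cross = 16.5·39 − 1.5·39 = 585.0000; (r_i+r_j)·cross = 18·585.0000 = 10530.0000
Σcross = 1133.0000 → A = |Σcross|/2 = 566.5000 mm²
Σ(r_i+r_j)·cross = 33698.3750 → first moment M = |Σ|/6 = 5616.3958
R_c = M/A = 5616.3958/566.5000 = 9.9142 mm
θ = 228° = 3.979351 rad
V = θ·R_c·A = 3.979351·9.9142·566.5000 = 22349.609 mm³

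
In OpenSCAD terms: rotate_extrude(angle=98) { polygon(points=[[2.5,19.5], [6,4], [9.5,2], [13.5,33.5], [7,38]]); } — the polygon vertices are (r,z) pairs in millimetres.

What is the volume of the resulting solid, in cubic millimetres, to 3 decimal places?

Volume = 3275.388 mm³

Profile (r,z), 5 vertices: (2.5,19.5) (6,4) (9.5,2) (13.5,33.5) (7,38)
edge 0: (2.5,19.5)→(6,4)  cross = 2.5·4 − 6·19.5 = -107.0000; (r_i+r_j)·cross = 8.5·-107.0000 = -909.5000
edge 1: (6,4)→(9.5,2)  cross = 6·2 − 9.5·4 = -26.0000; (r_i+r_j)·cross = 15.5·-26.0000 = -403.0000
edge 2: (9.5,2)→(13.5,33.5)  cross = 9.5·33.5 − 13.5·2 = 291.2500; (r_i+r_j)·cross = 23·291.2500 = 6698.7500
edge 3: (13.5,33.5)→(7,38)  cross = 13.5·38 − 7·33.5 = 278.5000; (r_i+r_j)·cross = 20.5·278.5000 = 5709.2500
edge 4: (7,38)→(2.5,19.5)  cross = 7·19.5 − 2.5·38 = 41.5000; (r_i+r_j)·cross = 9.5·41.5000 = 394.2500
Σcross = 478.2500 → A = |Σcross|/2 = 239.1250 mm²
Σ(r_i+r_j)·cross = 11489.7500 → first moment M = |Σ|/6 = 1914.9583
R_c = M/A = 1914.9583/239.1250 = 8.0082 mm
θ = 98° = 1.710423 rad
V = θ·R_c·A = 1.710423·8.0082·239.1250 = 3275.388 mm³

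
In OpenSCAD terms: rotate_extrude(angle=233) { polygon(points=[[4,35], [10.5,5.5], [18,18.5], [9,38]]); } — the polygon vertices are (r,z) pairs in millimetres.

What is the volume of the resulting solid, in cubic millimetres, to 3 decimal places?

Profile (r,z), 4 vertices: (4,35) (10.5,5.5) (18,18.5) (9,38)
edge 0: (4,35)→(10.5,5.5)  cross = 4·5.5 − 10.5·35 = -345.5000; (r_i+r_j)·cross = 14.5·-345.5000 = -5009.7500
edge 1: (10.5,5.5)→(18,18.5)  cross = 10.5·18.5 − 18·5.5 = 95.2500; (r_i+r_j)·cross = 28.5·95.2500 = 2714.6250
edge 2: (18,18.5)→(9,38)  cross = 18·38 − 9·18.5 = 517.5000; (r_i+r_j)·cross = 27·517.5000 = 13972.5000
edge 3: (9,38)→(4,35)  cross = 9·35 − 4·38 = 163.0000; (r_i+r_j)·cross = 13·163.0000 = 2119.0000
Σcross = 430.2500 → A = |Σcross|/2 = 215.1250 mm²
Σ(r_i+r_j)·cross = 13796.3750 → first moment M = |Σ|/6 = 2299.3958
R_c = M/A = 2299.3958/215.1250 = 10.6887 mm
θ = 233° = 4.066617 rad
V = θ·R_c·A = 4.066617·10.6887·215.1250 = 9350.763 mm³

Volume = 9350.763 mm³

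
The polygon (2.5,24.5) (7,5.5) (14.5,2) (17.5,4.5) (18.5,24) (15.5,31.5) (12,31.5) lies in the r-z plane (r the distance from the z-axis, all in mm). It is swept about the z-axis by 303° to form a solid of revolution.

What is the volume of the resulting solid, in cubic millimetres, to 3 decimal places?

Profile (r,z), 7 vertices: (2.5,24.5) (7,5.5) (14.5,2) (17.5,4.5) (18.5,24) (15.5,31.5) (12,31.5)
edge 0: (2.5,24.5)→(7,5.5)  cross = 2.5·5.5 − 7·24.5 = -157.7500; (r_i+r_j)·cross = 9.5·-157.7500 = -1498.6250
edge 1: (7,5.5)→(14.5,2)  cross = 7·2 − 14.5·5.5 = -65.7500; (r_i+r_j)·cross = 21.5·-65.7500 = -1413.6250
edge 2: (14.5,2)→(17.5,4.5)  cross = 14.5·4.5 − 17.5·2 = 30.2500; (r_i+r_j)·cross = 32·30.2500 = 968.0000
edge 3: (17.5,4.5)→(18.5,24)  cross = 17.5·24 − 18.5·4.5 = 336.7500; (r_i+r_j)·cross = 36·336.7500 = 12123.0000
edge 4: (18.5,24)→(15.5,31.5)  cross = 18.5·31.5 − 15.5·24 = 210.7500; (r_i+r_j)·cross = 34·210.7500 = 7165.5000
edge 5: (15.5,31.5)→(12,31.5)  cross = 15.5·31.5 − 12·31.5 = 110.2500; (r_i+r_j)·cross = 27.5·110.2500 = 3031.8750
edge 6: (12,31.5)→(2.5,24.5)  cross = 12·24.5 − 2.5·31.5 = 215.2500; (r_i+r_j)·cross = 14.5·215.2500 = 3121.1250
Σcross = 679.7500 → A = |Σcross|/2 = 339.8750 mm²
Σ(r_i+r_j)·cross = 23497.2500 → first moment M = |Σ|/6 = 3916.2083
R_c = M/A = 3916.2083/339.8750 = 11.5225 mm
θ = 303° = 5.288348 rad
V = θ·R_c·A = 5.288348·11.5225·339.8750 = 20710.271 mm³

Volume = 20710.271 mm³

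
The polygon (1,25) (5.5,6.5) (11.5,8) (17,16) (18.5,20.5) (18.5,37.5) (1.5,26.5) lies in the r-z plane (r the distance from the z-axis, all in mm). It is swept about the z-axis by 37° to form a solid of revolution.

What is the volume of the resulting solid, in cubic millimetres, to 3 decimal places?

Volume = 2389.517 mm³

Profile (r,z), 7 vertices: (1,25) (5.5,6.5) (11.5,8) (17,16) (18.5,20.5) (18.5,37.5) (1.5,26.5)
edge 0: (1,25)→(5.5,6.5)  cross = 1·6.5 − 5.5·25 = -131.0000; (r_i+r_j)·cross = 6.5·-131.0000 = -851.5000
edge 1: (5.5,6.5)→(11.5,8)  cross = 5.5·8 − 11.5·6.5 = -30.7500; (r_i+r_j)·cross = 17·-30.7500 = -522.7500
edge 2: (11.5,8)→(17,16)  cross = 11.5·16 − 17·8 = 48.0000; (r_i+r_j)·cross = 28.5·48.0000 = 1368.0000
edge 3: (17,16)→(18.5,20.5)  cross = 17·20.5 − 18.5·16 = 52.5000; (r_i+r_j)·cross = 35.5·52.5000 = 1863.7500
edge 4: (18.5,20.5)→(18.5,37.5)  cross = 18.5·37.5 − 18.5·20.5 = 314.5000; (r_i+r_j)·cross = 37·314.5000 = 11636.5000
edge 5: (18.5,37.5)→(1.5,26.5)  cross = 18.5·26.5 − 1.5·37.5 = 434.0000; (r_i+r_j)·cross = 20·434.0000 = 8680.0000
edge 6: (1.5,26.5)→(1,25)  cross = 1.5·25 − 1·26.5 = 11.0000; (r_i+r_j)·cross = 2.5·11.0000 = 27.5000
Σcross = 698.2500 → A = |Σcross|/2 = 349.1250 mm²
Σ(r_i+r_j)·cross = 22201.5000 → first moment M = |Σ|/6 = 3700.2500
R_c = M/A = 3700.2500/349.1250 = 10.5986 mm
θ = 37° = 0.645772 rad
V = θ·R_c·A = 0.645772·10.5986·349.1250 = 2389.517 mm³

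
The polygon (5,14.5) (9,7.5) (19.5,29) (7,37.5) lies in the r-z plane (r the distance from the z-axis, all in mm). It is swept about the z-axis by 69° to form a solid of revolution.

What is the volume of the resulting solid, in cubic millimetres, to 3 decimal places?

Profile (r,z), 4 vertices: (5,14.5) (9,7.5) (19.5,29) (7,37.5)
edge 0: (5,14.5)→(9,7.5)  cross = 5·7.5 − 9·14.5 = -93.0000; (r_i+r_j)·cross = 14·-93.0000 = -1302.0000
edge 1: (9,7.5)→(19.5,29)  cross = 9·29 − 19.5·7.5 = 114.7500; (r_i+r_j)·cross = 28.5·114.7500 = 3270.3750
edge 2: (19.5,29)→(7,37.5)  cross = 19.5·37.5 − 7·29 = 528.2500; (r_i+r_j)·cross = 26.5·528.2500 = 13998.6250
edge 3: (7,37.5)→(5,14.5)  cross = 7·14.5 − 5·37.5 = -86.0000; (r_i+r_j)·cross = 12·-86.0000 = -1032.0000
Σcross = 464.0000 → A = |Σcross|/2 = 232.0000 mm²
Σ(r_i+r_j)·cross = 14935.0000 → first moment M = |Σ|/6 = 2489.1667
R_c = M/A = 2489.1667/232.0000 = 10.7292 mm
θ = 69° = 1.204277 rad
V = θ·R_c·A = 1.204277·10.7292·232.0000 = 2997.647 mm³

Volume = 2997.647 mm³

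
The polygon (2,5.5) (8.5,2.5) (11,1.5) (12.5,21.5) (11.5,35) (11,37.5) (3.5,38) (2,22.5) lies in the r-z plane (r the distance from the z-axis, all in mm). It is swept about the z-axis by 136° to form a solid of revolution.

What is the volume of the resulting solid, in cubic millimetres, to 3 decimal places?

Volume = 5552.259 mm³

Profile (r,z), 8 vertices: (2,5.5) (8.5,2.5) (11,1.5) (12.5,21.5) (11.5,35) (11,37.5) (3.5,38) (2,22.5)
edge 0: (2,5.5)→(8.5,2.5)  cross = 2·2.5 − 8.5·5.5 = -41.7500; (r_i+r_j)·cross = 10.5·-41.7500 = -438.3750
edge 1: (8.5,2.5)→(11,1.5)  cross = 8.5·1.5 − 11·2.5 = -14.7500; (r_i+r_j)·cross = 19.5·-14.7500 = -287.6250
edge 2: (11,1.5)→(12.5,21.5)  cross = 11·21.5 − 12.5·1.5 = 217.7500; (r_i+r_j)·cross = 23.5·217.7500 = 5117.1250
edge 3: (12.5,21.5)→(11.5,35)  cross = 12.5·35 − 11.5·21.5 = 190.2500; (r_i+r_j)·cross = 24·190.2500 = 4566.0000
edge 4: (11.5,35)→(11,37.5)  cross = 11.5·37.5 − 11·35 = 46.2500; (r_i+r_j)·cross = 22.5·46.2500 = 1040.6250
edge 5: (11,37.5)→(3.5,38)  cross = 11·38 − 3.5·37.5 = 286.7500; (r_i+r_j)·cross = 14.5·286.7500 = 4157.8750
edge 6: (3.5,38)→(2,22.5)  cross = 3.5·22.5 − 2·38 = 2.7500; (r_i+r_j)·cross = 5.5·2.7500 = 15.1250
edge 7: (2,22.5)→(2,5.5)  cross = 2·5.5 − 2·22.5 = -34.0000; (r_i+r_j)·cross = 4·-34.0000 = -136.0000
Σcross = 653.2500 → A = |Σcross|/2 = 326.6250 mm²
Σ(r_i+r_j)·cross = 14034.7500 → first moment M = |Σ|/6 = 2339.1250
R_c = M/A = 2339.1250/326.6250 = 7.1615 mm
θ = 136° = 2.373648 rad
V = θ·R_c·A = 2.373648·7.1615·326.6250 = 5552.259 mm³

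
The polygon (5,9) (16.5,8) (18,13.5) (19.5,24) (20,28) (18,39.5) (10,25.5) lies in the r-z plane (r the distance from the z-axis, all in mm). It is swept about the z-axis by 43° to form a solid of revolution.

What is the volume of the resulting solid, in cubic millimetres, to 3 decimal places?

Profile (r,z), 7 vertices: (5,9) (16.5,8) (18,13.5) (19.5,24) (20,28) (18,39.5) (10,25.5)
edge 0: (5,9)→(16.5,8)  cross = 5·8 − 16.5·9 = -108.5000; (r_i+r_j)·cross = 21.5·-108.5000 = -2332.7500
edge 1: (16.5,8)→(18,13.5)  cross = 16.5·13.5 − 18·8 = 78.7500; (r_i+r_j)·cross = 34.5·78.7500 = 2716.8750
edge 2: (18,13.5)→(19.5,24)  cross = 18·24 − 19.5·13.5 = 168.7500; (r_i+r_j)·cross = 37.5·168.7500 = 6328.1250
edge 3: (19.5,24)→(20,28)  cross = 19.5·28 − 20·24 = 66.0000; (r_i+r_j)·cross = 39.5·66.0000 = 2607.0000
edge 4: (20,28)→(18,39.5)  cross = 20·39.5 − 18·28 = 286.0000; (r_i+r_j)·cross = 38·286.0000 = 10868.0000
edge 5: (18,39.5)→(10,25.5)  cross = 18·25.5 − 10·39.5 = 64.0000; (r_i+r_j)·cross = 28·64.0000 = 1792.0000
edge 6: (10,25.5)→(5,9)  cross = 10·9 − 5·25.5 = -37.5000; (r_i+r_j)·cross = 15·-37.5000 = -562.5000
Σcross = 517.5000 → A = |Σcross|/2 = 258.7500 mm²
Σ(r_i+r_j)·cross = 21416.7500 → first moment M = |Σ|/6 = 3569.4583
R_c = M/A = 3569.4583/258.7500 = 13.7950 mm
θ = 43° = 0.750492 rad
V = θ·R_c·A = 0.750492·13.7950·258.7500 = 2678.848 mm³

Volume = 2678.848 mm³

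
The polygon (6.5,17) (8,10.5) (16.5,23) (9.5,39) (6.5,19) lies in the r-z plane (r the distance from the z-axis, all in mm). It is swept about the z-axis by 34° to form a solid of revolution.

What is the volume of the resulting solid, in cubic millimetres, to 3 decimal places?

Profile (r,z), 5 vertices: (6.5,17) (8,10.5) (16.5,23) (9.5,39) (6.5,19)
edge 0: (6.5,17)→(8,10.5)  cross = 6.5·10.5 − 8·17 = -67.7500; (r_i+r_j)·cross = 14.5·-67.7500 = -982.3750
edge 1: (8,10.5)→(16.5,23)  cross = 8·23 − 16.5·10.5 = 10.7500; (r_i+r_j)·cross = 24.5·10.7500 = 263.3750
edge 2: (16.5,23)→(9.5,39)  cross = 16.5·39 − 9.5·23 = 425.0000; (r_i+r_j)·cross = 26·425.0000 = 11050.0000
edge 3: (9.5,39)→(6.5,19)  cross = 9.5·19 − 6.5·39 = -73.0000; (r_i+r_j)·cross = 16·-73.0000 = -1168.0000
edge 4: (6.5,19)→(6.5,17)  cross = 6.5·17 − 6.5·19 = -13.0000; (r_i+r_j)·cross = 13·-13.0000 = -169.0000
Σcross = 282.0000 → A = |Σcross|/2 = 141.0000 mm²
Σ(r_i+r_j)·cross = 8994.0000 → first moment M = |Σ|/6 = 1499.0000
R_c = M/A = 1499.0000/141.0000 = 10.6312 mm
θ = 34° = 0.593412 rad
V = θ·R_c·A = 0.593412·10.6312·141.0000 = 889.525 mm³

Volume = 889.525 mm³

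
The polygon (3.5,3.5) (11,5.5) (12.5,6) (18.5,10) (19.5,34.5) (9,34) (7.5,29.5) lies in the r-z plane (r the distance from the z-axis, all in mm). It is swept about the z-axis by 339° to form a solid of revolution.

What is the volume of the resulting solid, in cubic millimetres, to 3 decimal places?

Volume = 25940.883 mm³

Profile (r,z), 7 vertices: (3.5,3.5) (11,5.5) (12.5,6) (18.5,10) (19.5,34.5) (9,34) (7.5,29.5)
edge 0: (3.5,3.5)→(11,5.5)  cross = 3.5·5.5 − 11·3.5 = -19.2500; (r_i+r_j)·cross = 14.5·-19.2500 = -279.1250
edge 1: (11,5.5)→(12.5,6)  cross = 11·6 − 12.5·5.5 = -2.7500; (r_i+r_j)·cross = 23.5·-2.7500 = -64.6250
edge 2: (12.5,6)→(18.5,10)  cross = 12.5·10 − 18.5·6 = 14.0000; (r_i+r_j)·cross = 31·14.0000 = 434.0000
edge 3: (18.5,10)→(19.5,34.5)  cross = 18.5·34.5 − 19.5·10 = 443.2500; (r_i+r_j)·cross = 38·443.2500 = 16843.5000
edge 4: (19.5,34.5)→(9,34)  cross = 19.5·34 − 9·34.5 = 352.5000; (r_i+r_j)·cross = 28.5·352.5000 = 10046.2500
edge 5: (9,34)→(7.5,29.5)  cross = 9·29.5 − 7.5·34 = 10.5000; (r_i+r_j)·cross = 16.5·10.5000 = 173.2500
edge 6: (7.5,29.5)→(3.5,3.5)  cross = 7.5·3.5 − 3.5·29.5 = -77.0000; (r_i+r_j)·cross = 11·-77.0000 = -847.0000
Σcross = 721.2500 → A = |Σcross|/2 = 360.6250 mm²
Σ(r_i+r_j)·cross = 26306.2500 → first moment M = |Σ|/6 = 4384.3750
R_c = M/A = 4384.3750/360.6250 = 12.1577 mm
θ = 339° = 5.916666 rad
V = θ·R_c·A = 5.916666·12.1577·360.6250 = 25940.883 mm³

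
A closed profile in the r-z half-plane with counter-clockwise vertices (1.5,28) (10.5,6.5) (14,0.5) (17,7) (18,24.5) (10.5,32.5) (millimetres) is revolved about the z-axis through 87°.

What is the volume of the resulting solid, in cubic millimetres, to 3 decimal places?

Volume = 4989.076 mm³

Profile (r,z), 6 vertices: (1.5,28) (10.5,6.5) (14,0.5) (17,7) (18,24.5) (10.5,32.5)
edge 0: (1.5,28)→(10.5,6.5)  cross = 1.5·6.5 − 10.5·28 = -284.2500; (r_i+r_j)·cross = 12·-284.2500 = -3411.0000
edge 1: (10.5,6.5)→(14,0.5)  cross = 10.5·0.5 − 14·6.5 = -85.7500; (r_i+r_j)·cross = 24.5·-85.7500 = -2100.8750
edge 2: (14,0.5)→(17,7)  cross = 14·7 − 17·0.5 = 89.5000; (r_i+r_j)·cross = 31·89.5000 = 2774.5000
edge 3: (17,7)→(18,24.5)  cross = 17·24.5 − 18·7 = 290.5000; (r_i+r_j)·cross = 35·290.5000 = 10167.5000
edge 4: (18,24.5)→(10.5,32.5)  cross = 18·32.5 − 10.5·24.5 = 327.7500; (r_i+r_j)·cross = 28.5·327.7500 = 9340.8750
edge 5: (10.5,32.5)→(1.5,28)  cross = 10.5·28 − 1.5·32.5 = 245.2500; (r_i+r_j)·cross = 12·245.2500 = 2943.0000
Σcross = 583.0000 → A = |Σcross|/2 = 291.5000 mm²
Σ(r_i+r_j)·cross = 19714.0000 → first moment M = |Σ|/6 = 3285.6667
R_c = M/A = 3285.6667/291.5000 = 11.2716 mm
θ = 87° = 1.518436 rad
V = θ·R_c·A = 1.518436·11.2716·291.5000 = 4989.076 mm³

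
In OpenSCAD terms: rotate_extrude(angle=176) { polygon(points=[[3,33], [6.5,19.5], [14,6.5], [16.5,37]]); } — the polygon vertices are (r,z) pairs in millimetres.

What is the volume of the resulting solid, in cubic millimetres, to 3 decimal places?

Volume = 7561.057 mm³

Profile (r,z), 4 vertices: (3,33) (6.5,19.5) (14,6.5) (16.5,37)
edge 0: (3,33)→(6.5,19.5)  cross = 3·19.5 − 6.5·33 = -156.0000; (r_i+r_j)·cross = 9.5·-156.0000 = -1482.0000
edge 1: (6.5,19.5)→(14,6.5)  cross = 6.5·6.5 − 14·19.5 = -230.7500; (r_i+r_j)·cross = 20.5·-230.7500 = -4730.3750
edge 2: (14,6.5)→(16.5,37)  cross = 14·37 − 16.5·6.5 = 410.7500; (r_i+r_j)·cross = 30.5·410.7500 = 12527.8750
edge 3: (16.5,37)→(3,33)  cross = 16.5·33 − 3·37 = 433.5000; (r_i+r_j)·cross = 19.5·433.5000 = 8453.2500
Σcross = 457.5000 → A = |Σcross|/2 = 228.7500 mm²
Σ(r_i+r_j)·cross = 14768.7500 → first moment M = |Σ|/6 = 2461.4583
R_c = M/A = 2461.4583/228.7500 = 10.7605 mm
θ = 176° = 3.071779 rad
V = θ·R_c·A = 3.071779·10.7605·228.7500 = 7561.057 mm³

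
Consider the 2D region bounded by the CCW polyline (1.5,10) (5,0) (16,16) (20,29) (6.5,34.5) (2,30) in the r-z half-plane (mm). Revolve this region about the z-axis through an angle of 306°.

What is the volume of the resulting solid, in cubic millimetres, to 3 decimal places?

Profile (r,z), 6 vertices: (1.5,10) (5,0) (16,16) (20,29) (6.5,34.5) (2,30)
edge 0: (1.5,10)→(5,0)  cross = 1.5·0 − 5·10 = -50.0000; (r_i+r_j)·cross = 6.5·-50.0000 = -325.0000
edge 1: (5,0)→(16,16)  cross = 5·16 − 16·0 = 80.0000; (r_i+r_j)·cross = 21·80.0000 = 1680.0000
edge 2: (16,16)→(20,29)  cross = 16·29 − 20·16 = 144.0000; (r_i+r_j)·cross = 36·144.0000 = 5184.0000
edge 3: (20,29)→(6.5,34.5)  cross = 20·34.5 − 6.5·29 = 501.5000; (r_i+r_j)·cross = 26.5·501.5000 = 13289.7500
edge 4: (6.5,34.5)→(2,30)  cross = 6.5·30 − 2·34.5 = 126.0000; (r_i+r_j)·cross = 8.5·126.0000 = 1071.0000
edge 5: (2,30)→(1.5,10)  cross = 2·10 − 1.5·30 = -25.0000; (r_i+r_j)·cross = 3.5·-25.0000 = -87.5000
Σcross = 776.5000 → A = |Σcross|/2 = 388.2500 mm²
Σ(r_i+r_j)·cross = 20812.2500 → first moment M = |Σ|/6 = 3468.7083
R_c = M/A = 3468.7083/388.2500 = 8.9342 mm
θ = 306° = 5.340708 rad
V = θ·R_c·A = 5.340708·8.9342·388.2500 = 18525.357 mm³

Volume = 18525.357 mm³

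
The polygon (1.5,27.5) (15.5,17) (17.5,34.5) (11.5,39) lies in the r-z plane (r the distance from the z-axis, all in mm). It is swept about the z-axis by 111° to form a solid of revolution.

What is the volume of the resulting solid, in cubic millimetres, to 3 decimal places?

Profile (r,z), 4 vertices: (1.5,27.5) (15.5,17) (17.5,34.5) (11.5,39)
edge 0: (1.5,27.5)→(15.5,17)  cross = 1.5·17 − 15.5·27.5 = -400.7500; (r_i+r_j)·cross = 17·-400.7500 = -6812.7500
edge 1: (15.5,17)→(17.5,34.5)  cross = 15.5·34.5 − 17.5·17 = 237.2500; (r_i+r_j)·cross = 33·237.2500 = 7829.2500
edge 2: (17.5,34.5)→(11.5,39)  cross = 17.5·39 − 11.5·34.5 = 285.7500; (r_i+r_j)·cross = 29·285.7500 = 8286.7500
edge 3: (11.5,39)→(1.5,27.5)  cross = 11.5·27.5 − 1.5·39 = 257.7500; (r_i+r_j)·cross = 13·257.7500 = 3350.7500
Σcross = 380.0000 → A = |Σcross|/2 = 190.0000 mm²
Σ(r_i+r_j)·cross = 12654.0000 → first moment M = |Σ|/6 = 2109.0000
R_c = M/A = 2109.0000/190.0000 = 11.1000 mm
θ = 111° = 1.937315 rad
V = θ·R_c·A = 1.937315·11.1000·190.0000 = 4085.798 mm³

Volume = 4085.798 mm³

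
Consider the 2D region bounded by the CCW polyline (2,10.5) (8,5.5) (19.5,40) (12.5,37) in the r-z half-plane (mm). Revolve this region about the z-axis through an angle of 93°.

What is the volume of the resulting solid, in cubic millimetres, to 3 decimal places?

Volume = 3527.321 mm³

Profile (r,z), 4 vertices: (2,10.5) (8,5.5) (19.5,40) (12.5,37)
edge 0: (2,10.5)→(8,5.5)  cross = 2·5.5 − 8·10.5 = -73.0000; (r_i+r_j)·cross = 10·-73.0000 = -730.0000
edge 1: (8,5.5)→(19.5,40)  cross = 8·40 − 19.5·5.5 = 212.7500; (r_i+r_j)·cross = 27.5·212.7500 = 5850.6250
edge 2: (19.5,40)→(12.5,37)  cross = 19.5·37 − 12.5·40 = 221.5000; (r_i+r_j)·cross = 32·221.5000 = 7088.0000
edge 3: (12.5,37)→(2,10.5)  cross = 12.5·10.5 − 2·37 = 57.2500; (r_i+r_j)·cross = 14.5·57.2500 = 830.1250
Σcross = 418.5000 → A = |Σcross|/2 = 209.2500 mm²
Σ(r_i+r_j)·cross = 13038.7500 → first moment M = |Σ|/6 = 2173.1250
R_c = M/A = 2173.1250/209.2500 = 10.3853 mm
θ = 93° = 1.623156 rad
V = θ·R_c·A = 1.623156·10.3853·209.2500 = 3527.321 mm³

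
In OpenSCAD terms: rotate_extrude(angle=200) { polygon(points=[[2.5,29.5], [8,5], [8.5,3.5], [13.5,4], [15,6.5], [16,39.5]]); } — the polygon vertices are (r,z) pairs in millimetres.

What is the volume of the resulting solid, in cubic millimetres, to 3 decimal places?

Volume = 11613.421 mm³

Profile (r,z), 6 vertices: (2.5,29.5) (8,5) (8.5,3.5) (13.5,4) (15,6.5) (16,39.5)
edge 0: (2.5,29.5)→(8,5)  cross = 2.5·5 − 8·29.5 = -223.5000; (r_i+r_j)·cross = 10.5·-223.5000 = -2346.7500
edge 1: (8,5)→(8.5,3.5)  cross = 8·3.5 − 8.5·5 = -14.5000; (r_i+r_j)·cross = 16.5·-14.5000 = -239.2500
edge 2: (8.5,3.5)→(13.5,4)  cross = 8.5·4 − 13.5·3.5 = -13.2500; (r_i+r_j)·cross = 22·-13.2500 = -291.5000
edge 3: (13.5,4)→(15,6.5)  cross = 13.5·6.5 − 15·4 = 27.7500; (r_i+r_j)·cross = 28.5·27.7500 = 790.8750
edge 4: (15,6.5)→(16,39.5)  cross = 15·39.5 − 16·6.5 = 488.5000; (r_i+r_j)·cross = 31·488.5000 = 15143.5000
edge 5: (16,39.5)→(2.5,29.5)  cross = 16·29.5 − 2.5·39.5 = 373.2500; (r_i+r_j)·cross = 18.5·373.2500 = 6905.1250
Σcross = 638.2500 → A = |Σcross|/2 = 319.1250 mm²
Σ(r_i+r_j)·cross = 19962.0000 → first moment M = |Σ|/6 = 3327.0000
R_c = M/A = 3327.0000/319.1250 = 10.4254 mm
θ = 200° = 3.490659 rad
V = θ·R_c·A = 3.490659·10.4254·319.1250 = 11613.421 mm³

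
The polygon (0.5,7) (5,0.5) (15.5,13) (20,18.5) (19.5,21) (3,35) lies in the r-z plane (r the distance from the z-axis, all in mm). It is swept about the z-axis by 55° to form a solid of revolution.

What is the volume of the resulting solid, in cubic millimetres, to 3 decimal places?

Volume = 2915.551 mm³

Profile (r,z), 6 vertices: (0.5,7) (5,0.5) (15.5,13) (20,18.5) (19.5,21) (3,35)
edge 0: (0.5,7)→(5,0.5)  cross = 0.5·0.5 − 5·7 = -34.7500; (r_i+r_j)·cross = 5.5·-34.7500 = -191.1250
edge 1: (5,0.5)→(15.5,13)  cross = 5·13 − 15.5·0.5 = 57.2500; (r_i+r_j)·cross = 20.5·57.2500 = 1173.6250
edge 2: (15.5,13)→(20,18.5)  cross = 15.5·18.5 − 20·13 = 26.7500; (r_i+r_j)·cross = 35.5·26.7500 = 949.6250
edge 3: (20,18.5)→(19.5,21)  cross = 20·21 − 19.5·18.5 = 59.2500; (r_i+r_j)·cross = 39.5·59.2500 = 2340.3750
edge 4: (19.5,21)→(3,35)  cross = 19.5·35 − 3·21 = 619.5000; (r_i+r_j)·cross = 22.5·619.5000 = 13938.7500
edge 5: (3,35)→(0.5,7)  cross = 3·7 − 0.5·35 = 3.5000; (r_i+r_j)·cross = 3.5·3.5000 = 12.2500
Σcross = 731.5000 → A = |Σcross|/2 = 365.7500 mm²
Σ(r_i+r_j)·cross = 18223.5000 → first moment M = |Σ|/6 = 3037.2500
R_c = M/A = 3037.2500/365.7500 = 8.3042 mm
θ = 55° = 0.959931 rad
V = θ·R_c·A = 0.959931·8.3042·365.7500 = 2915.551 mm³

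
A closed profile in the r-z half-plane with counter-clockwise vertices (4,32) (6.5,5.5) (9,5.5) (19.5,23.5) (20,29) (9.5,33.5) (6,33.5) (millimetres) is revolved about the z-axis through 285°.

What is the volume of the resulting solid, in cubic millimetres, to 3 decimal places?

Profile (r,z), 7 vertices: (4,32) (6.5,5.5) (9,5.5) (19.5,23.5) (20,29) (9.5,33.5) (6,33.5)
edge 0: (4,32)→(6.5,5.5)  cross = 4·5.5 − 6.5·32 = -186.0000; (r_i+r_j)·cross = 10.5·-186.0000 = -1953.0000
edge 1: (6.5,5.5)→(9,5.5)  cross = 6.5·5.5 − 9·5.5 = -13.7500; (r_i+r_j)·cross = 15.5·-13.7500 = -213.1250
edge 2: (9,5.5)→(19.5,23.5)  cross = 9·23.5 − 19.5·5.5 = 104.2500; (r_i+r_j)·cross = 28.5·104.2500 = 2971.1250
edge 3: (19.5,23.5)→(20,29)  cross = 19.5·29 − 20·23.5 = 95.5000; (r_i+r_j)·cross = 39.5·95.5000 = 3772.2500
edge 4: (20,29)→(9.5,33.5)  cross = 20·33.5 − 9.5·29 = 394.5000; (r_i+r_j)·cross = 29.5·394.5000 = 11637.7500
edge 5: (9.5,33.5)→(6,33.5)  cross = 9.5·33.5 − 6·33.5 = 117.2500; (r_i+r_j)·cross = 15.5·117.2500 = 1817.3750
edge 6: (6,33.5)→(4,32)  cross = 6·32 − 4·33.5 = 58.0000; (r_i+r_j)·cross = 10·58.0000 = 580.0000
Σcross = 569.7500 → A = |Σcross|/2 = 284.8750 mm²
Σ(r_i+r_j)·cross = 18612.3750 → first moment M = |Σ|/6 = 3102.0625
R_c = M/A = 3102.0625/284.8750 = 10.8892 mm
θ = 285° = 4.974188 rad
V = θ·R_c·A = 4.974188·10.8892·284.8750 = 15430.243 mm³

Volume = 15430.243 mm³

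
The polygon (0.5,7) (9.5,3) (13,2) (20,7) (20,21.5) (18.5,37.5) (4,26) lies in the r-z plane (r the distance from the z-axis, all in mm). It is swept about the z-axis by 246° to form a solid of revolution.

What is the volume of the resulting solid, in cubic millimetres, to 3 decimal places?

Volume = 23800.089 mm³

Profile (r,z), 7 vertices: (0.5,7) (9.5,3) (13,2) (20,7) (20,21.5) (18.5,37.5) (4,26)
edge 0: (0.5,7)→(9.5,3)  cross = 0.5·3 − 9.5·7 = -65.0000; (r_i+r_j)·cross = 10·-65.0000 = -650.0000
edge 1: (9.5,3)→(13,2)  cross = 9.5·2 − 13·3 = -20.0000; (r_i+r_j)·cross = 22.5·-20.0000 = -450.0000
edge 2: (13,2)→(20,7)  cross = 13·7 − 20·2 = 51.0000; (r_i+r_j)·cross = 33·51.0000 = 1683.0000
edge 3: (20,7)→(20,21.5)  cross = 20·21.5 − 20·7 = 290.0000; (r_i+r_j)·cross = 40·290.0000 = 11600.0000
edge 4: (20,21.5)→(18.5,37.5)  cross = 20·37.5 − 18.5·21.5 = 352.2500; (r_i+r_j)·cross = 38.5·352.2500 = 13561.6250
edge 5: (18.5,37.5)→(4,26)  cross = 18.5·26 − 4·37.5 = 331.0000; (r_i+r_j)·cross = 22.5·331.0000 = 7447.5000
edge 6: (4,26)→(0.5,7)  cross = 4·7 − 0.5·26 = 15.0000; (r_i+r_j)·cross = 4.5·15.0000 = 67.5000
Σcross = 954.2500 → A = |Σcross|/2 = 477.1250 mm²
Σ(r_i+r_j)·cross = 33259.6250 → first moment M = |Σ|/6 = 5543.2708
R_c = M/A = 5543.2708/477.1250 = 11.6181 mm
θ = 246° = 4.293510 rad
V = θ·R_c·A = 4.293510·11.6181·477.1250 = 23800.089 mm³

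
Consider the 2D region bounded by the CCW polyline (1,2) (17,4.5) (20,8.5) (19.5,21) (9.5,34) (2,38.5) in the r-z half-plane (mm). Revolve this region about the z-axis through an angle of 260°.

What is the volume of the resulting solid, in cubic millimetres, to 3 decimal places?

Volume = 21396.369 mm³

Profile (r,z), 6 vertices: (1,2) (17,4.5) (20,8.5) (19.5,21) (9.5,34) (2,38.5)
edge 0: (1,2)→(17,4.5)  cross = 1·4.5 − 17·2 = -29.5000; (r_i+r_j)·cross = 18·-29.5000 = -531.0000
edge 1: (17,4.5)→(20,8.5)  cross = 17·8.5 − 20·4.5 = 54.5000; (r_i+r_j)·cross = 37·54.5000 = 2016.5000
edge 2: (20,8.5)→(19.5,21)  cross = 20·21 − 19.5·8.5 = 254.2500; (r_i+r_j)·cross = 39.5·254.2500 = 10042.8750
edge 3: (19.5,21)→(9.5,34)  cross = 19.5·34 − 9.5·21 = 463.5000; (r_i+r_j)·cross = 29·463.5000 = 13441.5000
edge 4: (9.5,34)→(2,38.5)  cross = 9.5·38.5 − 2·34 = 297.7500; (r_i+r_j)·cross = 11.5·297.7500 = 3424.1250
edge 5: (2,38.5)→(1,2)  cross = 2·2 − 1·38.5 = -34.5000; (r_i+r_j)·cross = 3·-34.5000 = -103.5000
Σcross = 1006.0000 → A = |Σcross|/2 = 503.0000 mm²
Σ(r_i+r_j)·cross = 28290.5000 → first moment M = |Σ|/6 = 4715.0833
R_c = M/A = 4715.0833/503.0000 = 9.3739 mm
θ = 260° = 4.537856 rad
V = θ·R_c·A = 4.537856·9.3739·503.0000 = 21396.369 mm³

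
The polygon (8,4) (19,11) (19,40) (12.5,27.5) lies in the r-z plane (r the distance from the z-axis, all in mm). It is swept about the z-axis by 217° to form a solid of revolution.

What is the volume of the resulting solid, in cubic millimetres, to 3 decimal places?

Profile (r,z), 4 vertices: (8,4) (19,11) (19,40) (12.5,27.5)
edge 0: (8,4)→(19,11)  cross = 8·11 − 19·4 = 12.0000; (r_i+r_j)·cross = 27·12.0000 = 324.0000
edge 1: (19,11)→(19,40)  cross = 19·40 − 19·11 = 551.0000; (r_i+r_j)·cross = 38·551.0000 = 20938.0000
edge 2: (19,40)→(12.5,27.5)  cross = 19·27.5 − 12.5·40 = 22.5000; (r_i+r_j)·cross = 31.5·22.5000 = 708.7500
edge 3: (12.5,27.5)→(8,4)  cross = 12.5·4 − 8·27.5 = -170.0000; (r_i+r_j)·cross = 20.5·-170.0000 = -3485.0000
Σcross = 415.5000 → A = |Σcross|/2 = 207.7500 mm²
Σ(r_i+r_j)·cross = 18485.7500 → first moment M = |Σ|/6 = 3080.9583
R_c = M/A = 3080.9583/207.7500 = 14.8301 mm
θ = 217° = 3.787364 rad
V = θ·R_c·A = 3.787364·14.8301·207.7500 = 11668.712 mm³

Volume = 11668.712 mm³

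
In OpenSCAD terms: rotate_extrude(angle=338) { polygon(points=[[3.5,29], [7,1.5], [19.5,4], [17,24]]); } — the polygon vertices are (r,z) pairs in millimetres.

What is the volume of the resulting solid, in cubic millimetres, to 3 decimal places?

Profile (r,z), 4 vertices: (3.5,29) (7,1.5) (19.5,4) (17,24)
edge 0: (3.5,29)→(7,1.5)  cross = 3.5·1.5 − 7·29 = -197.7500; (r_i+r_j)·cross = 10.5·-197.7500 = -2076.3750
edge 1: (7,1.5)→(19.5,4)  cross = 7·4 − 19.5·1.5 = -1.2500; (r_i+r_j)·cross = 26.5·-1.2500 = -33.1250
edge 2: (19.5,4)→(17,24)  cross = 19.5·24 − 17·4 = 400.0000; (r_i+r_j)·cross = 36.5·400.0000 = 14600.0000
edge 3: (17,24)→(3.5,29)  cross = 17·29 − 3.5·24 = 409.0000; (r_i+r_j)·cross = 20.5·409.0000 = 8384.5000
Σcross = 610.0000 → A = |Σcross|/2 = 305.0000 mm²
Σ(r_i+r_j)·cross = 20875.0000 → first moment M = |Σ|/6 = 3479.1667
R_c = M/A = 3479.1667/305.0000 = 11.4071 mm
θ = 338° = 5.899213 rad
V = θ·R_c·A = 5.899213·11.4071·305.0000 = 20524.345 mm³

Volume = 20524.345 mm³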